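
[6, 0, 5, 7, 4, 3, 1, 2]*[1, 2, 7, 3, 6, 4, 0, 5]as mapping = [0→0, 1→1, 2→4, 3→5, 4→6, 5→3, 6→2, 7→7]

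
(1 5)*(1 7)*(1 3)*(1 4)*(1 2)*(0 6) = (0 6)(1 5 7 3 4 2)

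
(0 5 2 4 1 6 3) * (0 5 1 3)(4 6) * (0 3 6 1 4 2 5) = (0 4 6 3)(1 2)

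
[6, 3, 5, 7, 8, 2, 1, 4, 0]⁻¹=[8, 6, 5, 1, 7, 2, 0, 3, 4]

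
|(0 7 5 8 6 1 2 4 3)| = 9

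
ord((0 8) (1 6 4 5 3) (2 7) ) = 10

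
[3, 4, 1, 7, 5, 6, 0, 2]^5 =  [4, 3, 0, 5, 7, 2, 1, 6]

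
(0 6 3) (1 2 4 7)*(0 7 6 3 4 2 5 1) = (0 3 7) (1 5) (4 6) 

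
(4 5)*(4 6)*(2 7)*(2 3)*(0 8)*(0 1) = (0 8 1)(2 7 3)(4 5 6)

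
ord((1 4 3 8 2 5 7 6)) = 8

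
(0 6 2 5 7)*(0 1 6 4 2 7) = (0 4 2 5)(1 6 7)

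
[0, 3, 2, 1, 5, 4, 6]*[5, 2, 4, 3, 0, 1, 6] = [5, 3, 4, 2, 1, 0, 6]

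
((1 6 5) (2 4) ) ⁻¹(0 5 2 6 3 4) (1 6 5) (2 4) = (0 1 4 5 3 2) 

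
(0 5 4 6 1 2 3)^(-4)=(0 6 3 4 2 5 1)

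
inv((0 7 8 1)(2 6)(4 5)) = (0 1 8 7)(2 6)(4 5)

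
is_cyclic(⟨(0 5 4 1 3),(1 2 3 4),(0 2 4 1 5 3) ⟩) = no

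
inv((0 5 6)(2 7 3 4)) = (0 6 5)(2 4 3 7)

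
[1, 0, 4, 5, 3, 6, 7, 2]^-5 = [1, 0, 4, 5, 3, 6, 7, 2]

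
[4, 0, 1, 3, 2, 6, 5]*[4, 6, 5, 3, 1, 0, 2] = [1, 4, 6, 3, 5, 2, 0]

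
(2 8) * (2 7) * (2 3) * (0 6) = (0 6)(2 8 7 3)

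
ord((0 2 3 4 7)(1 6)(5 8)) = 10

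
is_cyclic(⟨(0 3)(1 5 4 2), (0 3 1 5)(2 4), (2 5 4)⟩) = no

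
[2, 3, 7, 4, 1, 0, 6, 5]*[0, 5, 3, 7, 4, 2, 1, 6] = [3, 7, 6, 4, 5, 0, 1, 2] 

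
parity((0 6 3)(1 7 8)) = even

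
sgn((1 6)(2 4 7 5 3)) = -1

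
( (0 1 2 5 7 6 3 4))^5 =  (0 6 2 4 7 1 3 5)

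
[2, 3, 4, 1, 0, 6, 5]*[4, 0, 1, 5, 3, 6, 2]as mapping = [0→1, 1→5, 2→3, 3→0, 4→4, 5→2, 6→6]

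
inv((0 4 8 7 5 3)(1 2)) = (0 3 5 7 8 4)(1 2)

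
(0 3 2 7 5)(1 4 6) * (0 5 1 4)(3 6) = (0 6 4 3 2 7 1)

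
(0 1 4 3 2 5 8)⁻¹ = (0 8 5 2 3 4 1)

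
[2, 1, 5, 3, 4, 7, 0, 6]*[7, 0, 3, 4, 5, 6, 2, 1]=[3, 0, 6, 4, 5, 1, 7, 2]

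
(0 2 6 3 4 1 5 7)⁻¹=(0 7 5 1 4 3 6 2)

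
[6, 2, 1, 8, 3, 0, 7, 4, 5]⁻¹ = [5, 2, 1, 4, 7, 8, 0, 6, 3]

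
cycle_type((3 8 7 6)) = 4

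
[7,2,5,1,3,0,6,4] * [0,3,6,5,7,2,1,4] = [4,6,2,3,5,0,1,7]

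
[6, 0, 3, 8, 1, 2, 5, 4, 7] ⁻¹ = [1, 4, 5, 2, 7, 6, 0, 8, 3] 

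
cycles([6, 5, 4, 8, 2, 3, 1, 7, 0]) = (0 6 1 5 3 8)(2 4)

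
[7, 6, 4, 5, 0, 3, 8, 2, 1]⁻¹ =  [4, 8, 7, 5, 2, 3, 1, 0, 6]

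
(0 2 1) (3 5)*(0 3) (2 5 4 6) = (0 5) (1 3 4 6 2) 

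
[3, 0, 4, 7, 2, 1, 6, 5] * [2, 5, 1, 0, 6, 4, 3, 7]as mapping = [0→0, 1→2, 2→6, 3→7, 4→1, 5→5, 6→3, 7→4]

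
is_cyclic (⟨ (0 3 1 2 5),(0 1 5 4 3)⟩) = no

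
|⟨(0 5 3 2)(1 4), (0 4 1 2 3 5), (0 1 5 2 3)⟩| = 720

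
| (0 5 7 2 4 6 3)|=7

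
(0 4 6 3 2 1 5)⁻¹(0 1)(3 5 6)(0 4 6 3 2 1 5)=(0 3 2)(4 5)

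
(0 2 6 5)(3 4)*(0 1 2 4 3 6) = (0 4 6 5 1 2)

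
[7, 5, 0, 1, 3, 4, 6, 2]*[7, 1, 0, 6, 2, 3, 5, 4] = [4, 3, 7, 1, 6, 2, 5, 0]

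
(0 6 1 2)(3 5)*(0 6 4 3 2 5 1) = (0 4 3 1 5 2 6)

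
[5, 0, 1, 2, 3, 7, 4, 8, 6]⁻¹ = [1, 2, 3, 4, 6, 0, 8, 5, 7]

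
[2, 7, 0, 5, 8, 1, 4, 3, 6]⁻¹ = [2, 5, 0, 7, 6, 3, 8, 1, 4]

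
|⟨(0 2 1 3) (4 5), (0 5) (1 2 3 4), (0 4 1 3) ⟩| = 720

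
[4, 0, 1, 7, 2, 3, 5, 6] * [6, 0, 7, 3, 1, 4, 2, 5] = [1, 6, 0, 5, 7, 3, 4, 2]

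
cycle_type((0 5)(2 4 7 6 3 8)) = 2.6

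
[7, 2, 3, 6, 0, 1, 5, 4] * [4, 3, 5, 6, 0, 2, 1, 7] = [7, 5, 6, 1, 4, 3, 2, 0]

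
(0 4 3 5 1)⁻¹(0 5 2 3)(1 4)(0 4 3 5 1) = (0 3)(1 2 5 4)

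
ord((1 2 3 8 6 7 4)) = 7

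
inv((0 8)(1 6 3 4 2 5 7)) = (0 8)(1 7 5 2 4 3 6)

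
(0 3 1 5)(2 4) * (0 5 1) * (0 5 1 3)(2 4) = (1 3 5)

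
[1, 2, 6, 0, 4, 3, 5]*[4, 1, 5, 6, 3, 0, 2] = [1, 5, 2, 4, 3, 6, 0]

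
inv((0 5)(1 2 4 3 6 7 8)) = (0 5)(1 8 7 6 3 4 2)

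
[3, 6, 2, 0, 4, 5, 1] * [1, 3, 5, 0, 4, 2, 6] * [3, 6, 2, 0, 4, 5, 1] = [3, 1, 5, 6, 4, 2, 0]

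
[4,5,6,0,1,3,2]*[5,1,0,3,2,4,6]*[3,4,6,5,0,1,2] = [6,0,2,1,4,5,3]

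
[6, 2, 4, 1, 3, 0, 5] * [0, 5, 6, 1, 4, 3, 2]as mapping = [0→2, 1→6, 2→4, 3→5, 4→1, 5→0, 6→3]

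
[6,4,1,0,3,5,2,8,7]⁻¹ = [3,2,6,4,1,5,0,8,7]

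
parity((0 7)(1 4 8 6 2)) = odd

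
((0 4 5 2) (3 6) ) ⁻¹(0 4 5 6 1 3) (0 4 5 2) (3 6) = (1 6 4 5 2 3) 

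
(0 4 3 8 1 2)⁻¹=(0 2 1 8 3 4)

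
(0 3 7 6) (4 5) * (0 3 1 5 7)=(0 1 5 4 7 6 3) 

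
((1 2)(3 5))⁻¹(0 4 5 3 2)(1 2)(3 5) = (0 4 3 5 1)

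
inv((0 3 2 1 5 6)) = (0 6 5 1 2 3)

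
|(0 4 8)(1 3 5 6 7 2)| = 6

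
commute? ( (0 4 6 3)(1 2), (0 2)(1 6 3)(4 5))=no: (0 4 6 3)(1 2)*(0 2)(1 6 3)(4 5)=(0 5 4 3 2 6 1), (0 2)(1 6 3)(4 5)*(0 4 6 3)(1 2)=(0 1 3 2 4 5 6)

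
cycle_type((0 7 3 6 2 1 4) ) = 7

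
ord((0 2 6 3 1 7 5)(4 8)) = 14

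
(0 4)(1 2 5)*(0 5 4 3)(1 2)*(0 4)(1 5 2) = (0 3 4 2)(1 5)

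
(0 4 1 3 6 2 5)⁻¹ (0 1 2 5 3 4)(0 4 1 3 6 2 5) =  (0 6 1 4 3 5)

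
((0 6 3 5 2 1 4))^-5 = (0 3 2 4 6 5 1)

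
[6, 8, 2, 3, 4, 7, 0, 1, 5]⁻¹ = [6, 7, 2, 3, 4, 8, 0, 5, 1]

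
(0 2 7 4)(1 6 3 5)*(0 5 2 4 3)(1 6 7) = (0 4 5 6)(1 7 3 2)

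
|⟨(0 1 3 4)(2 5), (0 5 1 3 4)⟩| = 360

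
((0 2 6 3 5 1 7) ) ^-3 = (0 5 2 1 6 7 3) 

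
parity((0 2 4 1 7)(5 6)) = odd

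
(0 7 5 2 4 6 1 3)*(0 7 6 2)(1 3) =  (0 6 3 7 5)(2 4)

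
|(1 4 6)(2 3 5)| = 3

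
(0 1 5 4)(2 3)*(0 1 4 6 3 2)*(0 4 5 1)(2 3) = (0 5 6 2 3 4)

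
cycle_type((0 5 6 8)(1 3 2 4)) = 4^2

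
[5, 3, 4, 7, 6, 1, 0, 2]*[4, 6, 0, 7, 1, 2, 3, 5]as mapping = [0→2, 1→7, 2→1, 3→5, 4→3, 5→6, 6→4, 7→0]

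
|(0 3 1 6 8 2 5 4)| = 8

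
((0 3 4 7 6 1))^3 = (0 7)(1 4)(3 6)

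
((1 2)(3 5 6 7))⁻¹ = (1 2)(3 7 6 5)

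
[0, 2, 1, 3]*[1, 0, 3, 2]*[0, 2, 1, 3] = [2, 3, 0, 1]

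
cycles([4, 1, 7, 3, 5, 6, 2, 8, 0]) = (0 4 5 6 2 7 8)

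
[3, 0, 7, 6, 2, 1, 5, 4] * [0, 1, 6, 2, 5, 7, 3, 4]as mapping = [0→2, 1→0, 2→4, 3→3, 4→6, 5→1, 6→7, 7→5]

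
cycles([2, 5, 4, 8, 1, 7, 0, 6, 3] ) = (0 2 4 1 5 7 6)(3 8)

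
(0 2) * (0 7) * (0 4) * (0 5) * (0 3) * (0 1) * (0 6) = (0 2 7 4 5 3 1 6)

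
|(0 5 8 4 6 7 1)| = 7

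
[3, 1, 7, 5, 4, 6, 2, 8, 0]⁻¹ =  [8, 1, 6, 0, 4, 3, 5, 2, 7]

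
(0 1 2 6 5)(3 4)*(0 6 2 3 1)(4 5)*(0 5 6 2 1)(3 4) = (0 5 2 1 4)(3 6)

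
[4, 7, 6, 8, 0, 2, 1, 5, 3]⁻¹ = [4, 6, 5, 8, 0, 7, 2, 1, 3]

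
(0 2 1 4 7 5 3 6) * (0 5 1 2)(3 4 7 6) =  (1 7)(4 6 5)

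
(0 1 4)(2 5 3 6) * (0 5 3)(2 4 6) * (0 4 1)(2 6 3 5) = (1 3 6)(2 5 4)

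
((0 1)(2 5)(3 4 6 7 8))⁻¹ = (0 1)(2 5)(3 8 7 6 4)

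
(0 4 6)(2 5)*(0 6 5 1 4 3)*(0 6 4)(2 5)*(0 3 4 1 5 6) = (0 4 2 5 6 1 3)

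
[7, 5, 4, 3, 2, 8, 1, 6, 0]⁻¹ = [8, 6, 4, 3, 2, 1, 7, 0, 5]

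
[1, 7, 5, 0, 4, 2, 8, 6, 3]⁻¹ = [3, 0, 5, 8, 4, 2, 7, 1, 6]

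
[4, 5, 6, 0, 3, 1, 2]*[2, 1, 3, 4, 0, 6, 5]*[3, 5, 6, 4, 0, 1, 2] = [3, 2, 1, 6, 0, 5, 4]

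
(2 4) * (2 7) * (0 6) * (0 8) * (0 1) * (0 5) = (0 6 8 1 5)(2 4 7)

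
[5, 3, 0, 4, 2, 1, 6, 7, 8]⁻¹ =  [2, 5, 4, 1, 3, 0, 6, 7, 8]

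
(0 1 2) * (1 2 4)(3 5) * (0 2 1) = (0 1 4)(3 5)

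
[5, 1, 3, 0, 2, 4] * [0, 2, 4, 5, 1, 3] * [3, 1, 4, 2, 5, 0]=[2, 4, 0, 3, 5, 1] 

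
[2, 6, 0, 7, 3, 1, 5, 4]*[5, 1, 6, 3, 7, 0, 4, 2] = [6, 4, 5, 2, 3, 1, 0, 7]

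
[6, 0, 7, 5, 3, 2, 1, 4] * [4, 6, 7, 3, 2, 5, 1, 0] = [1, 4, 0, 5, 3, 7, 6, 2]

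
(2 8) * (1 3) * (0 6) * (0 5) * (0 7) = (0 6 5 7)(1 3)(2 8)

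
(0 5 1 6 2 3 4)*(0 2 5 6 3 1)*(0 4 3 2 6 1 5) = (0 1 2 5 4 6)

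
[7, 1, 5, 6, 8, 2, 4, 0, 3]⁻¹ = [7, 1, 5, 8, 6, 2, 3, 0, 4]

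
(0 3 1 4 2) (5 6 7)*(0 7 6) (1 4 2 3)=(0 1 2 7 5) (3 4) 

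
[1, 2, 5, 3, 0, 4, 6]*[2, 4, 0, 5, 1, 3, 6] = [4, 0, 3, 5, 2, 1, 6]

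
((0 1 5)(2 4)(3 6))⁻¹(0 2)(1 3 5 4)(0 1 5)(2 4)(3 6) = (0 2 5 6)(1 4)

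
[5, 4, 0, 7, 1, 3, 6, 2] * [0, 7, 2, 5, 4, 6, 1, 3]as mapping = [0→6, 1→4, 2→0, 3→3, 4→7, 5→5, 6→1, 7→2]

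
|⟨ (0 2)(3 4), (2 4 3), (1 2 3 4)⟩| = 120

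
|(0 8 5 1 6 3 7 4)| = 8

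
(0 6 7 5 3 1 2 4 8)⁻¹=(0 8 4 2 1 3 5 7 6)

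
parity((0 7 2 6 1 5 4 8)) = odd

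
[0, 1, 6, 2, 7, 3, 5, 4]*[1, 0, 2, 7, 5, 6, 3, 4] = [1, 0, 3, 2, 4, 7, 6, 5]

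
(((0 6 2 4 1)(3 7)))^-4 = (0 6 2 4 1)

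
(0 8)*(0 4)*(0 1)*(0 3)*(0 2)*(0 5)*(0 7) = (0 8 4 1 3 2 5 7)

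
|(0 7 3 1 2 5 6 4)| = 8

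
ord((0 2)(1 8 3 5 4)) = 10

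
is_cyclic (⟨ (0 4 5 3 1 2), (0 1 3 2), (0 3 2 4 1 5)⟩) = no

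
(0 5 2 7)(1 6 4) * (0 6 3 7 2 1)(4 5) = (0 4)(1 3 7 6 5)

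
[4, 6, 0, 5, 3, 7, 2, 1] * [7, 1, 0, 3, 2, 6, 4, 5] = [2, 4, 7, 6, 3, 5, 0, 1]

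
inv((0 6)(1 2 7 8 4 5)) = (0 6)(1 5 4 8 7 2)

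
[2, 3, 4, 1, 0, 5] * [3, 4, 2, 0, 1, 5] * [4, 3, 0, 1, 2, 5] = [0, 4, 3, 2, 1, 5]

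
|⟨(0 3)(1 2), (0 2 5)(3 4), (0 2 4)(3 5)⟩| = 720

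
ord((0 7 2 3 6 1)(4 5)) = 6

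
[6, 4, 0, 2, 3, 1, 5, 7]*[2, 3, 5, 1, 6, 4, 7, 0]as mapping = [0→7, 1→6, 2→2, 3→5, 4→1, 5→3, 6→4, 7→0]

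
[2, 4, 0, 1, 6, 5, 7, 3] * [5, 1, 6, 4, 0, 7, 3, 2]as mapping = [0→6, 1→0, 2→5, 3→1, 4→3, 5→7, 6→2, 7→4]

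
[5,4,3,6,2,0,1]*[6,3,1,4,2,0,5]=[0,2,4,5,1,6,3]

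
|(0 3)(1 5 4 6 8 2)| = 6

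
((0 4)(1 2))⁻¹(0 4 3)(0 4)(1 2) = (0 3 4)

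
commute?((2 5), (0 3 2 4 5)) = no:(2 5)*(0 3 2 4 5) = (0 3 2)(4 5), (0 3 2 4 5)*(2 5) = (0 3 5)(2 4)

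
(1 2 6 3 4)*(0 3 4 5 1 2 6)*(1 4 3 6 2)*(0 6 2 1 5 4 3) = (0 2 6) (3 4 5) 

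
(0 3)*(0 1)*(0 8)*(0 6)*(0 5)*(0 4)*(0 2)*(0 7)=(0 3 1 8 6 5 4 2 7)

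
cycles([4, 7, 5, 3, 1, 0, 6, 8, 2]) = (0 4 1 7 8 2 5)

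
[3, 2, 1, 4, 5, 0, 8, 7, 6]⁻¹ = [5, 2, 1, 0, 3, 4, 8, 7, 6]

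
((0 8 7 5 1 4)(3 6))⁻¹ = (0 4 1 5 7 8)(3 6)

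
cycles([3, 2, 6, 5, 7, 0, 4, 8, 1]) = (0 3 5)(1 2 6 4 7 8)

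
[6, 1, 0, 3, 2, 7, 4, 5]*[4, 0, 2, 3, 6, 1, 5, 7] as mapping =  [0→5, 1→0, 2→4, 3→3, 4→2, 5→7, 6→6, 7→1] 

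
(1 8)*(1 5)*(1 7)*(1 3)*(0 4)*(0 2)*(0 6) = (0 4 2 6)(1 8 5 7 3)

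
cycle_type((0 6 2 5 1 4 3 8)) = 8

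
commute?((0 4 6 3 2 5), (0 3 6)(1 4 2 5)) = no:(0 4 6 3 2 5)*(0 3 6)(1 4 2 5) = (0 2 1 4)(3 5), (0 3 6)(1 4 2 5)*(0 4 6 3 2 5) = (0 2)(1 6 4 5)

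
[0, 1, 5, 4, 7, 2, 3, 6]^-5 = [0, 1, 5, 6, 3, 2, 7, 4]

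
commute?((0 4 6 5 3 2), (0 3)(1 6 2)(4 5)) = no:(0 4 6 5 3 2)*(0 3)(1 6 2)(4 5) = (0 5)(1 6 4 2 3), (0 3)(1 6 2)(4 5)*(0 4 6 5 3 2) = (0 2 1 5 6)(3 4)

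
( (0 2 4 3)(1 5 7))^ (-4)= (1 7 5)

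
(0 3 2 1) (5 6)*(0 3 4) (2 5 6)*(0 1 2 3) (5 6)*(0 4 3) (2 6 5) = (0 3 5) (1 4) (2 6) 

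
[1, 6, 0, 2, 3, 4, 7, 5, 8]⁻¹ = [2, 0, 3, 4, 5, 7, 1, 6, 8]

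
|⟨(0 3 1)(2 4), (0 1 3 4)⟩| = 120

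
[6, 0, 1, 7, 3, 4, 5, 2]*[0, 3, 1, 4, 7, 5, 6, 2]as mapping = [0→6, 1→0, 2→3, 3→2, 4→4, 5→7, 6→5, 7→1]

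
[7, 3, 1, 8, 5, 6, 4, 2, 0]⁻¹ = [8, 2, 7, 1, 6, 4, 5, 0, 3]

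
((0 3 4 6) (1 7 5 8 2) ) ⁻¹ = (0 6 4 3) (1 2 8 5 7) 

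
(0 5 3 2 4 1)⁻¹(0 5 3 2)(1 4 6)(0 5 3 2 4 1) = (0 1 6)(2 4 5 3)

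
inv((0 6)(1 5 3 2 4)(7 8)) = (0 6)(1 4 2 3 5)(7 8)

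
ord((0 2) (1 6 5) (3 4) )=6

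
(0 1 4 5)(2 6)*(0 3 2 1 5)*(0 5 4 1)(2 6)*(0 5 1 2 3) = (0 4 1 2 3 6 5)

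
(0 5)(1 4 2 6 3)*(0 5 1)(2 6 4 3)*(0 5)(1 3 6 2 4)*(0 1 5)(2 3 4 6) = (0 4 3)(1 2 5)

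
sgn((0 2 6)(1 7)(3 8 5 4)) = 1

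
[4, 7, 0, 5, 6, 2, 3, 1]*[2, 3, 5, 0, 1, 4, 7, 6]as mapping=[0→1, 1→6, 2→2, 3→4, 4→7, 5→5, 6→0, 7→3]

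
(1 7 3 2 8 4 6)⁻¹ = (1 6 4 8 2 3 7)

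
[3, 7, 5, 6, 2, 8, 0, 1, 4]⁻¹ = [6, 7, 4, 0, 8, 2, 3, 1, 5]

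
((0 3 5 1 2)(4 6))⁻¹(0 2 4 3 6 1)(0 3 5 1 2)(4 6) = (0 6 5 4 2 3)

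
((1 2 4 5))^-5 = (1 5 4 2)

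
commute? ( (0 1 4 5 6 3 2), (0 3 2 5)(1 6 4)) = no: (0 1 4 5 6 3 2) * (0 3 2 5)(1 6 4) = (0 6 2 3 5 4), (0 3 2 5)(1 6 4) * (0 1 4 5 6 3 2) = (0 2 6 5 1 3)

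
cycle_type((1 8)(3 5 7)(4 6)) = 2^2.3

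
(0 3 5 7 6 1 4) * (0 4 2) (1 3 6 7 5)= (0 6 3 1 2) 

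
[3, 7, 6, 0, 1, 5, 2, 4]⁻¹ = [3, 4, 6, 0, 7, 5, 2, 1]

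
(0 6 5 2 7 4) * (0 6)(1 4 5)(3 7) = (1 4 6)(2 3 7 5)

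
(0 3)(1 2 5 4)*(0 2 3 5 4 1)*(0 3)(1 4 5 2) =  (0 2 5 4 3 1)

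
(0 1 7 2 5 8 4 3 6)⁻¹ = (0 6 3 4 8 5 2 7 1)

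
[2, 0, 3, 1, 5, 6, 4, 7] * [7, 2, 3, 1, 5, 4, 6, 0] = [3, 7, 1, 2, 4, 6, 5, 0]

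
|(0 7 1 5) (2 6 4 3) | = 4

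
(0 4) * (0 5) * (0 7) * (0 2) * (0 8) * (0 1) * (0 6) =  (0 4 5 7 2 8 1 6)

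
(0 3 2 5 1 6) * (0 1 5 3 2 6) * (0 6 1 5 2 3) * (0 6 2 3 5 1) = (0 5 3)(1 2 6)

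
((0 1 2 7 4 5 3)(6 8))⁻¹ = (0 3 5 4 7 2 1)(6 8)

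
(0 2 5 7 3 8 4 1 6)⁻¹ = (0 6 1 4 8 3 7 5 2)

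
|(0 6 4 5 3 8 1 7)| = 8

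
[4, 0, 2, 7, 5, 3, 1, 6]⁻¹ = [1, 6, 2, 5, 0, 4, 7, 3]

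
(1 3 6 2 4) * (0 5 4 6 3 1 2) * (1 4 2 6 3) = (0 5 2 3 1 4 6)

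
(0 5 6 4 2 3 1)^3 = (0 4 1 6 3 5 2)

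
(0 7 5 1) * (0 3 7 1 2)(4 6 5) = (0 1 3 7 4 6 5 2)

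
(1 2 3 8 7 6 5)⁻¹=(1 5 6 7 8 3 2)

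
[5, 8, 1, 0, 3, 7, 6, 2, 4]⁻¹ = [3, 2, 7, 4, 8, 0, 6, 5, 1]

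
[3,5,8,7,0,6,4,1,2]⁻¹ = [4,7,8,0,6,1,5,3,2]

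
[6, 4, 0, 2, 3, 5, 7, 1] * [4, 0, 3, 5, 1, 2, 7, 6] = [7, 1, 4, 3, 5, 2, 6, 0]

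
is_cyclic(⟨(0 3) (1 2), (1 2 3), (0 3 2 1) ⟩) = no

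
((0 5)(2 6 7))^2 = (2 7 6)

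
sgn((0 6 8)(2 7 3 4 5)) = 1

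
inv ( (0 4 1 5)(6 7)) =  (0 5 1 4)(6 7)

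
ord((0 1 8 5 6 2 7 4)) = 8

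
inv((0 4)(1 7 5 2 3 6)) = (0 4)(1 6 3 2 5 7)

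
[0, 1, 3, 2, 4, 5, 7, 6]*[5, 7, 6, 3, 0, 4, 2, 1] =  [5, 7, 3, 6, 0, 4, 1, 2]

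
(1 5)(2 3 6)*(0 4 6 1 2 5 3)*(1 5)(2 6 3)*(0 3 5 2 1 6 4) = (2 3)(4 5)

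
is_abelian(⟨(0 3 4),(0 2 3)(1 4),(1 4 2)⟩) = no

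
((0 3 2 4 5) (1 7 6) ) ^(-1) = (0 5 4 2 3) (1 6 7) 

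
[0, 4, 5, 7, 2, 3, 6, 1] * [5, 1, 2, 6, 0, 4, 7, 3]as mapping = [0→5, 1→0, 2→4, 3→3, 4→2, 5→6, 6→7, 7→1]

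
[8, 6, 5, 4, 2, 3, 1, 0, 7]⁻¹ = [7, 6, 4, 5, 3, 2, 1, 8, 0]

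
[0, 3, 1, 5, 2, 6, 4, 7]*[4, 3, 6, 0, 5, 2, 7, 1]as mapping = [0→4, 1→0, 2→3, 3→2, 4→6, 5→7, 6→5, 7→1]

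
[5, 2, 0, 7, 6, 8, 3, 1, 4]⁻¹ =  [2, 7, 1, 6, 8, 0, 4, 3, 5]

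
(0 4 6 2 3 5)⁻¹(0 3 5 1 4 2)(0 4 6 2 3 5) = (0 1 6 3 4 5)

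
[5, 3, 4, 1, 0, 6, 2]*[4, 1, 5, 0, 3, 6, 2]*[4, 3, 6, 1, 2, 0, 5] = [5, 4, 1, 3, 2, 6, 0]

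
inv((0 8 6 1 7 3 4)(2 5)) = (0 4 3 7 1 6 8)(2 5)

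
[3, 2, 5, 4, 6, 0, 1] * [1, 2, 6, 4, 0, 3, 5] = [4, 6, 3, 0, 5, 1, 2]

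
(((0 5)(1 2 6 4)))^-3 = (0 5)(1 2 6 4)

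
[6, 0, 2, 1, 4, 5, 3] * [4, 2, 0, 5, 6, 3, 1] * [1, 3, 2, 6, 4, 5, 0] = [3, 4, 1, 2, 0, 6, 5]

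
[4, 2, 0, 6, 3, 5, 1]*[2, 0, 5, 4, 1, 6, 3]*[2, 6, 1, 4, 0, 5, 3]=[6, 5, 1, 4, 0, 3, 2]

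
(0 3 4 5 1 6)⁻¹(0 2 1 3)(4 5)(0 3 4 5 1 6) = (1 5)(2 6 4 3)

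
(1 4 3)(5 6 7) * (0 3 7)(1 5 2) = (0 3 5 6)(1 4 7 2)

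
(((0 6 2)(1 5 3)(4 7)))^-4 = (0 2 6)(1 3 5)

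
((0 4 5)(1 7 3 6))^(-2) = (0 4 5)(1 3)(6 7)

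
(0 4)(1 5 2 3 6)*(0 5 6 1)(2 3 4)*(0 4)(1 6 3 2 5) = (0 5 2)(1 3 6 4)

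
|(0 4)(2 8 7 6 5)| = 10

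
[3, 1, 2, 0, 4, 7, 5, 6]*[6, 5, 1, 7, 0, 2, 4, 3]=[7, 5, 1, 6, 0, 3, 2, 4]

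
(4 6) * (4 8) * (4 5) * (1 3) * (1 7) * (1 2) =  (1 3 7 2)(4 6 8 5)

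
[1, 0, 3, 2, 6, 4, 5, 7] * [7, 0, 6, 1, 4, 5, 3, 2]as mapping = [0→0, 1→7, 2→1, 3→6, 4→3, 5→4, 6→5, 7→2]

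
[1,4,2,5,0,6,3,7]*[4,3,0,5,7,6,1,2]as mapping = [0→3,1→7,2→0,3→6,4→4,5→1,6→5,7→2]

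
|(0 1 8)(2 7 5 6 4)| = 15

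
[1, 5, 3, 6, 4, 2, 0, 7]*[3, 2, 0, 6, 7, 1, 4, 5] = [2, 1, 6, 4, 7, 0, 3, 5]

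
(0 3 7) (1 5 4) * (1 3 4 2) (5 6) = (0 4 3 7) (1 6 5 2) 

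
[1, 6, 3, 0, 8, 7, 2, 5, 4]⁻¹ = [3, 0, 6, 2, 8, 7, 1, 5, 4]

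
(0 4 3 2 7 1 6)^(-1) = (0 6 1 7 2 3 4)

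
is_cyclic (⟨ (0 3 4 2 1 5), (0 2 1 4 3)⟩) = no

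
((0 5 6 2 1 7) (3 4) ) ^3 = (0 2) (1 5) (3 4) (6 7) 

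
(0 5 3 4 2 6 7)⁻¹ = (0 7 6 2 4 3 5)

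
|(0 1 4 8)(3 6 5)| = 12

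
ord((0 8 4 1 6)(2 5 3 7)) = 20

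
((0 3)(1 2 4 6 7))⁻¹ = (0 3)(1 7 6 4 2)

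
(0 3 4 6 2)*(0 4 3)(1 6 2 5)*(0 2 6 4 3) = (0 2 3)(1 4 6 5)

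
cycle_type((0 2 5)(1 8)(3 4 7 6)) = 2.3.4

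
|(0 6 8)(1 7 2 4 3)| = 15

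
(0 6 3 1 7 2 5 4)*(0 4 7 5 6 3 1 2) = (0 3 2 6 1 5 7)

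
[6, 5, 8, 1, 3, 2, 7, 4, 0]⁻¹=[8, 3, 5, 4, 7, 1, 0, 6, 2]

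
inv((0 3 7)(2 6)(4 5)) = (0 7 3)(2 6)(4 5)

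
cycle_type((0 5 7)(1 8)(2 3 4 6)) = 2.3.4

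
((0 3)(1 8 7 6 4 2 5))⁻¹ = (0 3)(1 5 2 4 6 7 8)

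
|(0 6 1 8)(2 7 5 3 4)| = 20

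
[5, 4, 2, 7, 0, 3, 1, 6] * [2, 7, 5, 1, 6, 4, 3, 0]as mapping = [0→4, 1→6, 2→5, 3→0, 4→2, 5→1, 6→7, 7→3]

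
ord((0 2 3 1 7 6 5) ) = 7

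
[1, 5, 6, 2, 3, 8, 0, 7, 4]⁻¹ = [6, 0, 3, 4, 8, 1, 2, 7, 5]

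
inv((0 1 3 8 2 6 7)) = (0 7 6 2 8 3 1)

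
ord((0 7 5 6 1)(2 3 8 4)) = 20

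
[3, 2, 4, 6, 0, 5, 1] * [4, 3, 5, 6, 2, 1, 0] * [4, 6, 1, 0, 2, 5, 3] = [3, 5, 1, 4, 2, 6, 0] 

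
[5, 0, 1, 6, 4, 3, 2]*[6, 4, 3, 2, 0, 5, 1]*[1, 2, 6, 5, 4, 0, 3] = [0, 3, 4, 2, 1, 6, 5]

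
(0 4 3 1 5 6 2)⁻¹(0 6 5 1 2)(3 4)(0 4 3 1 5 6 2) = (0 4 2 6 5)(1 3)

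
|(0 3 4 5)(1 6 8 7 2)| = 20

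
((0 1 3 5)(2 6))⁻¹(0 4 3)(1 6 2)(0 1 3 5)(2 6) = (1 4 5)(2 6 3)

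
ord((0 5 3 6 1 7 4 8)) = 8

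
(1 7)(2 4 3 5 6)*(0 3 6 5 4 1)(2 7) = (0 3 4 6 7)(1 2)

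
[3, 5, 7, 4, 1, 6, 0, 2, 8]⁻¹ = [6, 4, 7, 0, 3, 1, 5, 2, 8]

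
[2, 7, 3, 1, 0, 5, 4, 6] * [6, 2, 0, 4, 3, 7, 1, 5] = [0, 5, 4, 2, 6, 7, 3, 1]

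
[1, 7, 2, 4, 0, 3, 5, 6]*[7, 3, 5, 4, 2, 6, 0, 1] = [3, 1, 5, 2, 7, 4, 6, 0]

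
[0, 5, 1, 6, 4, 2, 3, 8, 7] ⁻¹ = [0, 2, 5, 6, 4, 1, 3, 8, 7] 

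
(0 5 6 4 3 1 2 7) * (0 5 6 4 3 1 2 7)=(0 6 3 2)(1 7 5 4)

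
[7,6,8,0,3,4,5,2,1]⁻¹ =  [3,8,7,4,5,6,1,0,2]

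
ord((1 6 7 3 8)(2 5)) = 10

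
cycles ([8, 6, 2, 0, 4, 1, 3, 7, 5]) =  (0 8 5 1 6 3)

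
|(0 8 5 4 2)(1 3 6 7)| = 20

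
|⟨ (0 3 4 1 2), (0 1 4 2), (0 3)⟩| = 120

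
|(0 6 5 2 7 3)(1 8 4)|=6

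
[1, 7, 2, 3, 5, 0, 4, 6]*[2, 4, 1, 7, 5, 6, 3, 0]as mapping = [0→4, 1→0, 2→1, 3→7, 4→6, 5→2, 6→5, 7→3]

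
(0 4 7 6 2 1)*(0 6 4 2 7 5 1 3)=(0 2 3) (1 6 7 4 5) 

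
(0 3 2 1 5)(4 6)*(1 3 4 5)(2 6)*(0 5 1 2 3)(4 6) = (0 6 1 2)(3 4)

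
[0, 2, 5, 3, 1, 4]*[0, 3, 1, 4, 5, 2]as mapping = [0→0, 1→1, 2→2, 3→4, 4→3, 5→5]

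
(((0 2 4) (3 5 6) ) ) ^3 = () 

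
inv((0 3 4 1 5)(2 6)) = (0 5 1 4 3)(2 6)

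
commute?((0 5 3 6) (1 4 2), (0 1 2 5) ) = no:(0 5 3 6) (1 4 2)*(0 1 2 5) = (1 4 5 3 6), (0 1 2 5)*(0 5 3 6) (1 4 2) = (0 4 2 3 6) 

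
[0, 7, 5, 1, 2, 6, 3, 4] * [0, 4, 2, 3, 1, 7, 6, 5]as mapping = [0→0, 1→5, 2→7, 3→4, 4→2, 5→6, 6→3, 7→1]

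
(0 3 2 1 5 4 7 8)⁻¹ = (0 8 7 4 5 1 2 3)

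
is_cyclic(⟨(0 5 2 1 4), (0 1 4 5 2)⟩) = no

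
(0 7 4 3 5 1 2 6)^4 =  (0 5)(1 7)(2 4)(3 6)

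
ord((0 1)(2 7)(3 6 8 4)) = 4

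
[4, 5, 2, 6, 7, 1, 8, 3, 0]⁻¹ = [8, 5, 2, 7, 0, 1, 3, 4, 6]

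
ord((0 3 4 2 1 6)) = 6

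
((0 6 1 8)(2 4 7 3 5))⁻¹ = (0 8 1 6)(2 5 3 7 4)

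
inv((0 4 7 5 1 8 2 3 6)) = (0 6 3 2 8 1 5 7 4)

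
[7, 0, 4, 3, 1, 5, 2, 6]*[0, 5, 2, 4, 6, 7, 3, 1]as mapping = [0→1, 1→0, 2→6, 3→4, 4→5, 5→7, 6→2, 7→3]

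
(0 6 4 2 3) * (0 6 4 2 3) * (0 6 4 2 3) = (0 2 6 3 4)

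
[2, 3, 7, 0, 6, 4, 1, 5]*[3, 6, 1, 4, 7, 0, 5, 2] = [1, 4, 2, 3, 5, 7, 6, 0]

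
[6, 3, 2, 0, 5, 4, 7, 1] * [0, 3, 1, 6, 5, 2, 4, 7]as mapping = [0→4, 1→6, 2→1, 3→0, 4→2, 5→5, 6→7, 7→3]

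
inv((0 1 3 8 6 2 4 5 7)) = (0 7 5 4 2 6 8 3 1)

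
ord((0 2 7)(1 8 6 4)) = 12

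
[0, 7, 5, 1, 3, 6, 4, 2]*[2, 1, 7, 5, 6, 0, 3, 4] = [2, 4, 0, 1, 5, 3, 6, 7]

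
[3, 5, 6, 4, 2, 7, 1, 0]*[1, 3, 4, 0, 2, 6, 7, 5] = [0, 6, 7, 2, 4, 5, 3, 1]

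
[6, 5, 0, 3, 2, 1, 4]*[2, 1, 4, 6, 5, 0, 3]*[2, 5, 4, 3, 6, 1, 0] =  [3, 2, 4, 0, 6, 5, 1]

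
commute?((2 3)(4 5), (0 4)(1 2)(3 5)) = no:(2 3)(4 5) * (0 4)(1 2)(3 5) = (0 4 3 1 2 5), (0 4)(1 2)(3 5) * (2 3)(4 5) = (0 5 2 1 3 4)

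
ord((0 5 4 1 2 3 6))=7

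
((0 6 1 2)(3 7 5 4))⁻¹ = (0 2 1 6)(3 4 5 7)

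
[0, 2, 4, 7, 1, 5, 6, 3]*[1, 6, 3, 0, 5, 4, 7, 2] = [1, 3, 5, 2, 6, 4, 7, 0]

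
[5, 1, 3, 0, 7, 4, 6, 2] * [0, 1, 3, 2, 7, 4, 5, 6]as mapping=[0→4, 1→1, 2→2, 3→0, 4→6, 5→7, 6→5, 7→3]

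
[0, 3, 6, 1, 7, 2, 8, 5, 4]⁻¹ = [0, 3, 5, 1, 8, 7, 2, 4, 6]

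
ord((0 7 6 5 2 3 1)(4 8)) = 14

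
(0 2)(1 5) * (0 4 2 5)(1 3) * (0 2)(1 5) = (0 1 2 4)(3 5)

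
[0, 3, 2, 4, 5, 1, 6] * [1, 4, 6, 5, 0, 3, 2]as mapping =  [0→1, 1→5, 2→6, 3→0, 4→3, 5→4, 6→2]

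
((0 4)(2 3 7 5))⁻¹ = (0 4)(2 5 7 3)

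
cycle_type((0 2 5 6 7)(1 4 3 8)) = 4.5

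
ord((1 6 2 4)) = 4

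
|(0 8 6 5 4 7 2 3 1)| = 9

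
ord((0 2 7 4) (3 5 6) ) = 12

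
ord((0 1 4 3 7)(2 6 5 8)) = 20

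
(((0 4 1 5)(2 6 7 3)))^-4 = ()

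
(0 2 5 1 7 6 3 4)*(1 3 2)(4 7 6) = (0 1 6 2 5 3 7 4)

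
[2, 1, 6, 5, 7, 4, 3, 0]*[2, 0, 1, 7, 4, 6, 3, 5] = [1, 0, 3, 6, 5, 4, 7, 2]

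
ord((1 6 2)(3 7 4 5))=12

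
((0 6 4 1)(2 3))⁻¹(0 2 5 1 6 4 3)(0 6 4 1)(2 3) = (0 4 1 2 6 3 5)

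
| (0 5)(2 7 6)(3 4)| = 6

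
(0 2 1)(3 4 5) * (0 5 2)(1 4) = (1 5 3)(2 4)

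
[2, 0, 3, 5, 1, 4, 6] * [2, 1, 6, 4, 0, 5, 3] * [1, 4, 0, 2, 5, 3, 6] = [6, 0, 5, 3, 4, 1, 2]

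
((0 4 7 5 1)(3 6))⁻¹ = (0 1 5 7 4)(3 6)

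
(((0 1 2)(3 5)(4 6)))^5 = (0 2 1)(3 5)(4 6)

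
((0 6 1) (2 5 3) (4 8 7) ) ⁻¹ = (0 1 6) (2 3 5) (4 7 8) 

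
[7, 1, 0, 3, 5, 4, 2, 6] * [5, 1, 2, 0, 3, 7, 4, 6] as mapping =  [0→6, 1→1, 2→5, 3→0, 4→7, 5→3, 6→2, 7→4] 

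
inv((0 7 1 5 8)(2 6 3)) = (0 8 5 1 7)(2 3 6)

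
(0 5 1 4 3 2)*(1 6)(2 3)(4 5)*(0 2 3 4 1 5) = (0 1)(3 4)(5 6)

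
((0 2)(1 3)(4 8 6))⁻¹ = (0 2)(1 3)(4 6 8)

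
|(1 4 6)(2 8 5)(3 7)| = 6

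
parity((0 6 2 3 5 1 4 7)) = odd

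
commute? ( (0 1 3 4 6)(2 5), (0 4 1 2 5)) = no: (0 1 3 4 6)(2 5) * (0 4 1 2 5) = (0 2)(1 3)(4 6), (0 4 1 2 5) * (0 1 3 4 6)(2 5) = (0 6)(1 5)(3 4)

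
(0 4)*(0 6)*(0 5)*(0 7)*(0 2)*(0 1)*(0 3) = (0 4 6 5 7 2 1 3)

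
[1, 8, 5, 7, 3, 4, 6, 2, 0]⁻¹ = [8, 0, 7, 4, 5, 2, 6, 3, 1]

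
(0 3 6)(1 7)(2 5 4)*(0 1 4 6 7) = (0 3 7 4 2 5 6 1)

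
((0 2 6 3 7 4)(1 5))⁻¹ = (0 4 7 3 6 2)(1 5)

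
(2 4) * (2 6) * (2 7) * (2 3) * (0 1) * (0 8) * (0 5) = (0 1 8 5) (2 4 6 7 3) 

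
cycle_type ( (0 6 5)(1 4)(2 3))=2^2.3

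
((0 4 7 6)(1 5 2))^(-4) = (1 2 5)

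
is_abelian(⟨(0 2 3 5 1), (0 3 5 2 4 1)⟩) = no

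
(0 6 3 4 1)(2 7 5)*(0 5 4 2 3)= (0 6)(1 5 3 2 7 4)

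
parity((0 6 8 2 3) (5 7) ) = odd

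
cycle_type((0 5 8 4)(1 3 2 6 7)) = 4.5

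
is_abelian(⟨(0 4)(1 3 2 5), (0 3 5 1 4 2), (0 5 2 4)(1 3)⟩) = no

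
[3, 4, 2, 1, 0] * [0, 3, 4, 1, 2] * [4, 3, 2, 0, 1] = [3, 2, 1, 0, 4]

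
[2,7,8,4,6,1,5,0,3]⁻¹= [7,5,0,8,3,6,4,1,2]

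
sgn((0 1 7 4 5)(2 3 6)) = 1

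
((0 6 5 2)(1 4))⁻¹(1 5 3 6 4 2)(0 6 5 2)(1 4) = (0 4 2 3 5 1)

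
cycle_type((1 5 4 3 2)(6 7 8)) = 3.5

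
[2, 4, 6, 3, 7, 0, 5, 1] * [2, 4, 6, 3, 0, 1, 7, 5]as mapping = [0→6, 1→0, 2→7, 3→3, 4→5, 5→2, 6→1, 7→4]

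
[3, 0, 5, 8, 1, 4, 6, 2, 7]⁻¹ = [1, 4, 7, 0, 5, 2, 6, 8, 3]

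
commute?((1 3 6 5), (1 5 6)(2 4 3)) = no:(1 3 6 5) * (1 5 6)(2 4 3) = (1 2 4 3), (1 5 6)(2 4 3) * (1 3 6 5) = (2 4 6 3)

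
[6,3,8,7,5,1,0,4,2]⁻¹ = [6,5,8,1,7,4,0,3,2]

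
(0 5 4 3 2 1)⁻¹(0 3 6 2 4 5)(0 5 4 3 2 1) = (1 3 4 5 2 6)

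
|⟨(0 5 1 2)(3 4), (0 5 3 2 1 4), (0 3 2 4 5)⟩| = 720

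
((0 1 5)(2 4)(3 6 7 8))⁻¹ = (0 5 1)(2 4)(3 8 7 6)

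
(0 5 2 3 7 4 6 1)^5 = (0 4 2 1 7 5 6 3)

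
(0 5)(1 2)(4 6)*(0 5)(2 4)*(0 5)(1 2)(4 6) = (0 5)(1 6)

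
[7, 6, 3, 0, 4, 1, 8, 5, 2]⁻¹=[3, 5, 8, 2, 4, 7, 1, 0, 6]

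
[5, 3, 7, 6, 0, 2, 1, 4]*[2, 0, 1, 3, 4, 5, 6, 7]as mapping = [0→5, 1→3, 2→7, 3→6, 4→2, 5→1, 6→0, 7→4]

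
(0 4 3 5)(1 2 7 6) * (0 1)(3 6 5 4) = (0 3 4 6)(1 2 7 5)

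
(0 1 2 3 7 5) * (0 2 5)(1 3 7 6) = (0 3 6 1 5 2 7)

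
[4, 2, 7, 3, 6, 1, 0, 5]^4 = [4, 1, 2, 3, 6, 5, 0, 7]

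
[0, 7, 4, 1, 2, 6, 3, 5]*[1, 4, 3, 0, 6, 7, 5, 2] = [1, 2, 6, 4, 3, 5, 0, 7]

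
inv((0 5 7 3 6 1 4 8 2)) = (0 2 8 4 1 6 3 7 5)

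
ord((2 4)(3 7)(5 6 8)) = 6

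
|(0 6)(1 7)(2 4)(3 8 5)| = 6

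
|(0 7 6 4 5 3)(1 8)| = 6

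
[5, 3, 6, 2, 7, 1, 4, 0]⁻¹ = [7, 5, 3, 1, 6, 0, 2, 4]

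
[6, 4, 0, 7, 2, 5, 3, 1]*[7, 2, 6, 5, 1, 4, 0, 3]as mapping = [0→0, 1→1, 2→7, 3→3, 4→6, 5→4, 6→5, 7→2]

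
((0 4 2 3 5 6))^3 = (0 3)(2 6)(4 5)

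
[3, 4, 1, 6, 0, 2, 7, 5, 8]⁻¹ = [4, 2, 5, 0, 1, 7, 3, 6, 8]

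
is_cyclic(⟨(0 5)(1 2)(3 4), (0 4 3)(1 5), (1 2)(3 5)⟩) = no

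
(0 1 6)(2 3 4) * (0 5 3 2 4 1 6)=(0 6 5 3 1)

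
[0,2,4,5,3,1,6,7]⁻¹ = [0,5,1,4,2,3,6,7]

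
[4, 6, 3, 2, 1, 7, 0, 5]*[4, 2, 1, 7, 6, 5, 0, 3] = [6, 0, 7, 1, 2, 3, 4, 5]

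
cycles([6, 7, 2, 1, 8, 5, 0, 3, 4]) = (0 6) (1 7 3) (4 8) 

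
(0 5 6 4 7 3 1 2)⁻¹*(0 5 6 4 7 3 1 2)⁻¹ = (0 1 7 6)(2 3 4 5)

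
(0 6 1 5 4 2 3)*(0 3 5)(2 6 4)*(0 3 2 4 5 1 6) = (0 5 4)(1 3 2)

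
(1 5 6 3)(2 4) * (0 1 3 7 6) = (0 1 5)(2 4)(6 7)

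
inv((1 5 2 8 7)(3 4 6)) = (1 7 8 2 5)(3 6 4)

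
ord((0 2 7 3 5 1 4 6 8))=9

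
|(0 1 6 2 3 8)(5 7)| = 6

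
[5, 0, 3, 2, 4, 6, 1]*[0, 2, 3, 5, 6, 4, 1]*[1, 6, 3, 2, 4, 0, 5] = [4, 1, 0, 2, 5, 6, 3]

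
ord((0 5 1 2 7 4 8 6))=8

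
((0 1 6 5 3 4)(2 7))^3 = (0 5)(1 3)(2 7)(4 6)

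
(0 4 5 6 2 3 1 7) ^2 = (0 5 2 1) (3 7 4 6) 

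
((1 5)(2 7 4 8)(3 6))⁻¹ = (1 5)(2 8 4 7)(3 6)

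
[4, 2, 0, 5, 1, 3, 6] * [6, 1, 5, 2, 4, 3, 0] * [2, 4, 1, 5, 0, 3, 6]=[0, 3, 6, 5, 4, 1, 2]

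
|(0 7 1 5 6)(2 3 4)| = 15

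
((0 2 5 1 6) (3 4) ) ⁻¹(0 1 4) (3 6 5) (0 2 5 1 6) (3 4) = (0 1 4) (2 6 3) 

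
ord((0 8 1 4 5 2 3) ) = 7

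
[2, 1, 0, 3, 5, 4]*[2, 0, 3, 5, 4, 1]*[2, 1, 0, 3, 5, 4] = [3, 2, 0, 4, 1, 5]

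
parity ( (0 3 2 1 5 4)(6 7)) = even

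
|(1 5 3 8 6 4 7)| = 7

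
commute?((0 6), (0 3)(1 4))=no:(0 6) * (0 3)(1 4)=(0 6 3)(1 4), (0 3)(1 4) * (0 6)=(0 3 6)(1 4)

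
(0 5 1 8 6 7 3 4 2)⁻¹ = (0 2 4 3 7 6 8 1 5)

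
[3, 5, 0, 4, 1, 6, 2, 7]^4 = [5, 0, 1, 6, 2, 3, 4, 7]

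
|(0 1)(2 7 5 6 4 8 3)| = 14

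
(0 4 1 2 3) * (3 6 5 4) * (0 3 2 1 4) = (0 2 6 5)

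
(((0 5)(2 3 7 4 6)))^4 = (2 6 4 7 3)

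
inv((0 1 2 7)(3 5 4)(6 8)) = (0 7 2 1)(3 4 5)(6 8)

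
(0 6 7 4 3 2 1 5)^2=(0 7 3 1)(2 5 6 4)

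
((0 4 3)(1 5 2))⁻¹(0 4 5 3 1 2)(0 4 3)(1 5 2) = (0 5 1 4 3 2)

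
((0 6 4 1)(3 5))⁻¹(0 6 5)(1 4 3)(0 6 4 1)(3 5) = (0 1 5)(3 6 4)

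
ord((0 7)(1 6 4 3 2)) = 10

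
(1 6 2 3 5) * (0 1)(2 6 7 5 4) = (0 1 7 5)(2 3 4)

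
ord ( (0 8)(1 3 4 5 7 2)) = 6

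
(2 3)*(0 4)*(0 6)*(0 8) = (0 4 6 8)(2 3)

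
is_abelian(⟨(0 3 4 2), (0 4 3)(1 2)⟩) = no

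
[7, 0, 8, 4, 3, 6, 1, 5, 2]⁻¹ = [1, 6, 8, 4, 3, 7, 5, 0, 2]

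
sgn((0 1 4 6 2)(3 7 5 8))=-1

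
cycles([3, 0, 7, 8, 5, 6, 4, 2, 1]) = (0 3 8 1)(2 7)(4 5 6)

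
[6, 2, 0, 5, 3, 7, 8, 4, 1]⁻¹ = [2, 8, 1, 4, 7, 3, 0, 5, 6]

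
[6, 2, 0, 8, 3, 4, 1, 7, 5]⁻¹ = [2, 6, 1, 4, 5, 8, 0, 7, 3]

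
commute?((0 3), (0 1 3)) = no:(0 3)*(0 1 3) = (1 3), (0 1 3)*(0 3) = (0 1)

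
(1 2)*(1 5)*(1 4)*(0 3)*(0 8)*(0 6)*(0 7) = (0 3 8 6 7)(1 2 5 4)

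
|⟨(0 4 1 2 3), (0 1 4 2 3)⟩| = 60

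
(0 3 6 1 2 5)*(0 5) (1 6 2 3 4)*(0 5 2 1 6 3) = (0 4 6 3 1) (2 5) 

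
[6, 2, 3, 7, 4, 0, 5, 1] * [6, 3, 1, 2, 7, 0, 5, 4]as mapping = [0→5, 1→1, 2→2, 3→4, 4→7, 5→6, 6→0, 7→3]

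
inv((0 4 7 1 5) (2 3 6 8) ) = (0 5 1 7 4) (2 8 6 3) 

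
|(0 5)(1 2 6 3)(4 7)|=4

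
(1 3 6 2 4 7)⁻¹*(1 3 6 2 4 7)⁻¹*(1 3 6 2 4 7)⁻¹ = (1 2)(3 4)(6 7)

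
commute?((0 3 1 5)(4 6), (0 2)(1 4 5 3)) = no:(0 3 1 5)(4 6) * (0 2)(1 4 5 3) = (0 1 3 4 6 5 2), (0 2)(1 4 5 3) * (0 3 1 5)(4 6) = (0 2 3 5 1 6 4)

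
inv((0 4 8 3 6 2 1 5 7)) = (0 7 5 1 2 6 3 8 4)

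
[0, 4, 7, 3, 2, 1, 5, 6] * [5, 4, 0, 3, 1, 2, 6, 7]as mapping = [0→5, 1→1, 2→7, 3→3, 4→0, 5→4, 6→2, 7→6]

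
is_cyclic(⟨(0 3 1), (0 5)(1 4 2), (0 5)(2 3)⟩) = no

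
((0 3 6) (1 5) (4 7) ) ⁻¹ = (0 6 3) (1 5) (4 7) 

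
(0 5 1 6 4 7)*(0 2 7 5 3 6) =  (0 3 6 4 5 1)(2 7)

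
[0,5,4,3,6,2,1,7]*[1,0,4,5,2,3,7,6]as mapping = [0→1,1→3,2→2,3→5,4→7,5→4,6→0,7→6]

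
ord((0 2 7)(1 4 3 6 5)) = 15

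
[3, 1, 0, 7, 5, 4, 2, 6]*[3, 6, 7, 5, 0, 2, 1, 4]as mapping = [0→5, 1→6, 2→3, 3→4, 4→2, 5→0, 6→7, 7→1]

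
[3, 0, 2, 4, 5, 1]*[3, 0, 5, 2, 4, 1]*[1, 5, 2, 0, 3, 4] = [2, 0, 4, 3, 5, 1]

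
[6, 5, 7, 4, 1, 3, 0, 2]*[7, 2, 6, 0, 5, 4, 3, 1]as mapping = [0→3, 1→4, 2→1, 3→5, 4→2, 5→0, 6→7, 7→6]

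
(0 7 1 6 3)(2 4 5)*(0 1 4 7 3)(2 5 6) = (0 3 1 2 7 4 6)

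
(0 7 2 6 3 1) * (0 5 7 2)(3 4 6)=(0 2 3 1 5 7)(4 6)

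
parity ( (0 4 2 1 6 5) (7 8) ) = even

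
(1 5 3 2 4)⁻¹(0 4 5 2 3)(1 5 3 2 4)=(0 1 3 4 2)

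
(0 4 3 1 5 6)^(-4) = (0 3 5)(1 6 4)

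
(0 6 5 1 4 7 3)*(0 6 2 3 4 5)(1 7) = (0 2 3 6)(1 5 7 4)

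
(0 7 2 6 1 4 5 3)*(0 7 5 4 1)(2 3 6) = (0 5 6)(3 7)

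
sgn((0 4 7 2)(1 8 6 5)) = 1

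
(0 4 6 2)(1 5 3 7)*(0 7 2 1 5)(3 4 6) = (0 6 1)(2 7 5 4 3)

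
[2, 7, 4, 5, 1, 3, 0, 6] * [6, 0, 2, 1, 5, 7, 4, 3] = [2, 3, 5, 7, 0, 1, 6, 4]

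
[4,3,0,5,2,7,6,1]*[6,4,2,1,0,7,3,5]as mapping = [0→0,1→1,2→6,3→7,4→2,5→5,6→3,7→4]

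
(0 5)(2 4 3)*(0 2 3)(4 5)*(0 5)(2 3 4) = (0 2)(3 4 5)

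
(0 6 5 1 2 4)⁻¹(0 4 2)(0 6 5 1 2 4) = (0 4 6)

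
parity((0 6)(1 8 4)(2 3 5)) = odd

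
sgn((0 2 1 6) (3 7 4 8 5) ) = -1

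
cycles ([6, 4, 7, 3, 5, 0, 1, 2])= (0 6 1 4 5)(2 7)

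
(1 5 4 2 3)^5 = ()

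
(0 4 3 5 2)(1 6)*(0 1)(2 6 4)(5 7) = (0 2 1 4 3 7 5 6)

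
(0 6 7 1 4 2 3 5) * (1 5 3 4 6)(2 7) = (0 1 6 2 4 7 5)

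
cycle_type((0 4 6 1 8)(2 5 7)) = 3.5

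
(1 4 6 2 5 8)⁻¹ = (1 8 5 2 6 4)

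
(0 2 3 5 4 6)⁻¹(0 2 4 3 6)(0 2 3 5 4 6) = (0 2 3 6 5)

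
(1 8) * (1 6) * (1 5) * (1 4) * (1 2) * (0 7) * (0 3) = (0 7 3)(1 8 6 5 4 2)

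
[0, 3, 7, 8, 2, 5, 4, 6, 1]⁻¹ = [0, 8, 4, 1, 6, 5, 7, 2, 3]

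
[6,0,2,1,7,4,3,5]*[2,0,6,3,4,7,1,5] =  [1,2,6,0,5,4,3,7]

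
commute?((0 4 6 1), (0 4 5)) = no:(0 4 6 1)*(0 4 5) = (0 5)(1 4 6), (0 4 5)*(0 4 6 1) = (0 6 1)(4 5)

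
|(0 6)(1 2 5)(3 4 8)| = 6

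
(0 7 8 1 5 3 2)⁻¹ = (0 2 3 5 1 8 7)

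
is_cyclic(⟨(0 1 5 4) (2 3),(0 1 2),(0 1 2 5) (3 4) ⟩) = no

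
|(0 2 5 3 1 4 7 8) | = 8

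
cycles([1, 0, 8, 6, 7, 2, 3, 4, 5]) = (0 1)(2 8 5)(3 6)(4 7)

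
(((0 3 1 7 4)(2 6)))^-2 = (0 7 3 4 1)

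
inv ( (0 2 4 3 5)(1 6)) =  (0 5 3 4 2)(1 6)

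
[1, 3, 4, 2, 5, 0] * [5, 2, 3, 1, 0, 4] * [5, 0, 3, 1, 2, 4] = [3, 0, 5, 1, 2, 4]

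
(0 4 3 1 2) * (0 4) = (1 2 4 3)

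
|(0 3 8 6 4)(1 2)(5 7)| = 10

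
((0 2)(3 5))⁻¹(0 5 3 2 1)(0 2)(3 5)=(0 1 2 3 5)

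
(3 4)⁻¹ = (3 4)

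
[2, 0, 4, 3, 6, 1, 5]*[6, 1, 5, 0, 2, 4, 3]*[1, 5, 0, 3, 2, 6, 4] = [6, 4, 0, 1, 3, 5, 2]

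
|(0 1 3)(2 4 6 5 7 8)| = 6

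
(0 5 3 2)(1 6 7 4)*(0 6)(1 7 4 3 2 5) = (0 1)(2 6 4 7 3 5)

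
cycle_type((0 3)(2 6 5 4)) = 2.4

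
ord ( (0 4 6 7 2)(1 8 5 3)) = 20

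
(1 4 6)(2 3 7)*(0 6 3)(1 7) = (0 6 7 2)(1 4 3)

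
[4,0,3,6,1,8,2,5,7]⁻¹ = [1,4,6,2,0,7,3,8,5]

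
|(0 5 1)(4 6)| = 6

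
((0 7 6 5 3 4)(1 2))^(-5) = (0 7 6 5 3 4)(1 2)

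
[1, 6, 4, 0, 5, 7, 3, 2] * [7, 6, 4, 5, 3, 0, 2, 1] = [6, 2, 3, 7, 0, 1, 5, 4]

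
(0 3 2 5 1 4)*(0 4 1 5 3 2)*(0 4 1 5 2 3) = (0 3 4 1 5 2)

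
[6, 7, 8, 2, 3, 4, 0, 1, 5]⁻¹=[6, 7, 3, 4, 5, 8, 0, 1, 2]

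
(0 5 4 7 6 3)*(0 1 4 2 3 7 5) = (1 4 5 2 3)(6 7)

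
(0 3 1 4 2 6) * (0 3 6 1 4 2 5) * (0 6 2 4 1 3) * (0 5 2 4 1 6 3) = (0 4 2)(3 6 5)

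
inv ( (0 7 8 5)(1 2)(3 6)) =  (0 5 8 7)(1 2)(3 6)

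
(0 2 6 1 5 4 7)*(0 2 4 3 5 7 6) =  (0 4 6 1 7 2)(3 5)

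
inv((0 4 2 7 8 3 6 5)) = (0 5 6 3 8 7 2 4)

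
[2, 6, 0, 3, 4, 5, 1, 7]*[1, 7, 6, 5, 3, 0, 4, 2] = [6, 4, 1, 5, 3, 0, 7, 2]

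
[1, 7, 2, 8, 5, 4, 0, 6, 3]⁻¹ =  [6, 0, 2, 8, 5, 4, 7, 1, 3]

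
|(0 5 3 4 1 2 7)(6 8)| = 14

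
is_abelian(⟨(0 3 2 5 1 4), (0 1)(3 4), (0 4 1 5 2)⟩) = no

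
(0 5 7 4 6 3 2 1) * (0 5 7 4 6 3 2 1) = (0 7 6 2)(1 5 4 3)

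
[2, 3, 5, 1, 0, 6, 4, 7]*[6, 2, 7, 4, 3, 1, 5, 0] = [7, 4, 1, 2, 6, 5, 3, 0]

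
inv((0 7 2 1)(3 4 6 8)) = (0 1 2 7)(3 8 6 4)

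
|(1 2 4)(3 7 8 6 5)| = 15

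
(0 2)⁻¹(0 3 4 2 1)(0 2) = (0 1 2 3 4)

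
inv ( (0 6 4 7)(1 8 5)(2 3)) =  (0 7 4 6)(1 5 8)(2 3)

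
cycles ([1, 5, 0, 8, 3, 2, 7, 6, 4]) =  (0 1 5 2)(3 8 4)(6 7)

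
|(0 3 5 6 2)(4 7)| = 10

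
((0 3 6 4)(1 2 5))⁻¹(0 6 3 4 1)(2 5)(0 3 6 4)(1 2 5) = (0 2 3 4 6)(1 5)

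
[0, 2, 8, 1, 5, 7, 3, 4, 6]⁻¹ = [0, 3, 1, 6, 7, 4, 8, 5, 2]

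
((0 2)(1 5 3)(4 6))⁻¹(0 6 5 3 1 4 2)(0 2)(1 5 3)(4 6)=(0 2 4 3 1 5 6)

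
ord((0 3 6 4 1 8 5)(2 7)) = 14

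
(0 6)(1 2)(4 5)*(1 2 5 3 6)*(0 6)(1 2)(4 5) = (0 2 1 4 3)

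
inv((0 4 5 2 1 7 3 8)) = (0 8 3 7 1 2 5 4)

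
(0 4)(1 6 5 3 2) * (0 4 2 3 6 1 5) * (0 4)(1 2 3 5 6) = (0 3 5 1 2 6 4)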